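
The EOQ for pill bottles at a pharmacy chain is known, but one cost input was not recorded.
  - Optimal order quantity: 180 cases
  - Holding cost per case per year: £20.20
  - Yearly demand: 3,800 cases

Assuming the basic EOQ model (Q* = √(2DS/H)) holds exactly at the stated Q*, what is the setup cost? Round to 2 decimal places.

£86.12

EOQ relation: Q² = 2DS/H, so rearrange for the unknown.
S = Q²H / (2D) = 180² × 20.2 / (2 × 3,800) = 86.1158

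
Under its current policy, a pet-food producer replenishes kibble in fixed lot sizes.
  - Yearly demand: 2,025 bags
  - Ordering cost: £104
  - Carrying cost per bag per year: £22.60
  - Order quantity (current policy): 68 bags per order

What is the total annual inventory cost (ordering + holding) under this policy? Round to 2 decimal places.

£3,865.46

Annual ordering cost = (D/Q)·S = (2,025/68) × 104 = £3,097.06
Annual holding cost  = (Q/2)·H = (68/2) × 22.6 = £768.40
Total = £3,097.06 + £768.40 = £3,865.46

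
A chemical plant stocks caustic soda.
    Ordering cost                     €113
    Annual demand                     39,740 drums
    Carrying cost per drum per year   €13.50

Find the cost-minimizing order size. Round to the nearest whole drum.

Optimal lot size Q* = (2 × 39,740 × €113 / €13.5)^½ ≈ 815.65

816 drums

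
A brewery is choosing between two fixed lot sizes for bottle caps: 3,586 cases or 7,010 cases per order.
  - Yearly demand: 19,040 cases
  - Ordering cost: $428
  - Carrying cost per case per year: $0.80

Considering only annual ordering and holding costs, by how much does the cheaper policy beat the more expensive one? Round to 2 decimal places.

$259.62

TC(Q) = (D/Q)S + (Q/2)H
TC(3,586) = (19,040/3,586)×428 + (3,586/2)×0.8 = $3,706.88
TC(7,010) = (19,040/7,010)×428 + (7,010/2)×0.8 = $3,966.50
Cheaper: Q = 3,586.  Difference = $259.62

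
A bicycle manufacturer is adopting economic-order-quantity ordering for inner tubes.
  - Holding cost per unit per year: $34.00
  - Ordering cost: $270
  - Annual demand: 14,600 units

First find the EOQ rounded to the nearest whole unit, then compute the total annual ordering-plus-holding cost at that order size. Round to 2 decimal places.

2DS/H = 2·14,600·270/34 = 231,882.35
EOQ = √231,882.35 ≈ 481.54 → Q = 482 units
Ordering: D/Q × S = 14,600/482 × $270 = $8,178.42
Holding:  Q/2 × H = 482/2 × $34 = $8,194.00
Total = $8,178.42 + $8,194.00 = $16,372.42

$16,372.42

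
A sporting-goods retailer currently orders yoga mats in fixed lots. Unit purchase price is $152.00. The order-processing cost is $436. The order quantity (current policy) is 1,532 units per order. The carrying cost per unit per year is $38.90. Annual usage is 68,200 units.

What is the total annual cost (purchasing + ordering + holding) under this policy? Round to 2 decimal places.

Orders/yr = 68,200/1,532 = 44.517; ordering cost = 44.517 × $436 = $19,409.40
Average inventory = 1,532/2 = 766; holding cost = 766 × $38.9 = $29,797.40
Purchase cost = D·C = 68,200 × 152 = $10,366,400.00
Total = $19,409.40 + $29,797.40 + $10,366,400.00 = $10,415,606.80

$10,415,606.80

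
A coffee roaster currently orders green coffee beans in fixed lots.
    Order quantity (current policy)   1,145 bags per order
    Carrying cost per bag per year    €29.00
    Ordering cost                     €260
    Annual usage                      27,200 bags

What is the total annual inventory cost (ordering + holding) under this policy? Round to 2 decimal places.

€22,778.92

Ordering: D/Q × S = 27,200/1,145 × €260 = €6,176.42
Holding:  Q/2 × H = 1,145/2 × €29 = €16,602.50
Total = €6,176.42 + €16,602.50 = €22,778.92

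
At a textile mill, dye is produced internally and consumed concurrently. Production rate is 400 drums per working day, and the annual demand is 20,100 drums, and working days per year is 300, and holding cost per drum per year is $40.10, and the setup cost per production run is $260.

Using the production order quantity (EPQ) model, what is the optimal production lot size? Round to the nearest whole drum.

Daily demand d = 20,100/300 = 67.000; p = 400; 1 − d/p = 0.83250
EPQ = √(2DS / (H(1 − d/p)))
    = √(2 × 20,100 × 260 / (40.1 × 0.83250)) ≈ 559.55

560 drums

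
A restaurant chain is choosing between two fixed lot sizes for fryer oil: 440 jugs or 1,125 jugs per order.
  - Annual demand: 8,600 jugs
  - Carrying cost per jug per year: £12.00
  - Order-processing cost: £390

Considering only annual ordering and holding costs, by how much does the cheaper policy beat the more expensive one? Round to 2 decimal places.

£531.39

TC(Q) = (D/Q)S + (Q/2)H
TC(440) = (8,600/440)×390 + (440/2)×12 = £10,262.73
TC(1,125) = (8,600/1,125)×390 + (1,125/2)×12 = £9,731.33
Cheaper: Q = 1,125.  Difference = £531.39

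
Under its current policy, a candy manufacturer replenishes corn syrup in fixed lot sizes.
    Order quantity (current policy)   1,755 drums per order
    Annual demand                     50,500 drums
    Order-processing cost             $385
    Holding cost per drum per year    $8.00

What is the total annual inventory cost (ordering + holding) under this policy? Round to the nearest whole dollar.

Orders/yr = 50,500/1,755 = 28.775; ordering cost = 28.775 × $385 = $11,078.35
Average inventory = 1,755/2 = 877.5; holding cost = 877.5 × $8 = $7,020.00
Total = $11,078.35 + $7,020.00 = $18,098.35

$18,098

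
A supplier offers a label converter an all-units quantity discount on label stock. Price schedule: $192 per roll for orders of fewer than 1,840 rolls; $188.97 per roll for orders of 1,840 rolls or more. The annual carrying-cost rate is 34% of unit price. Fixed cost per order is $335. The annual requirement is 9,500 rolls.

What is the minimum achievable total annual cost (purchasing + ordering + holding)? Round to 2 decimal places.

H₁ = 34%×$192 = $65.2800;  H₂ = 34%×$188.97 = $64.2498
EOQ₁ = √(2×9,500×335/65.2800) = 312.25  (< 1,840, feasible at tier 1)
EOQ₂ = √(2×9,500×335/64.2498) = 314.75  (< 1,840 → use Q = 1,840 at tier-2 price)
TC(tier 1 (EOQ₁), Q≈312.3) = $1,844,383.99
TC(tier 2, Q≈1,840.0) = $1,856,054.44
Minimum at tier 1 (EOQ₁): $1,844,383.99

$1,844,383.99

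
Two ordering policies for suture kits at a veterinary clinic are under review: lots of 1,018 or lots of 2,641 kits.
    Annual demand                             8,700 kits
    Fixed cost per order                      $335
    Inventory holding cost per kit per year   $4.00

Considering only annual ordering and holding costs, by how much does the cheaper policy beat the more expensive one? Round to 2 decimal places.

Annual cost at Q: ordering D·S/Q plus holding Q·H/2.
TC(1,018) = (8,700/1,018)×335 + (1,018/2)×4 = $4,898.97
TC(2,641) = (8,700/2,641)×335 + (2,641/2)×4 = $6,385.56
Lots of 1,018 are cheaper by $1,486.59.

$1,486.59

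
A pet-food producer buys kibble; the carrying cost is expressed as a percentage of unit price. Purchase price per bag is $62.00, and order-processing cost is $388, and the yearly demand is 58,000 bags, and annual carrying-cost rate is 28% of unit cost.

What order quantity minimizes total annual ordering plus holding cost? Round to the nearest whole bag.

1,610 bags

Carrying cost H = $62 × 28% = $17.3600/bag/yr
Optimal lot size Q* = (2 × 58,000 × $388 / $17.36)^½ ≈ 1,610.16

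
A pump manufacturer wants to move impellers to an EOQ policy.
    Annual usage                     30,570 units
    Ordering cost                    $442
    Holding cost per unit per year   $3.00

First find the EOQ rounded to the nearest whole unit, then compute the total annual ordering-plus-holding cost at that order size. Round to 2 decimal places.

EOQ = √(2DS/H) = √(2 × 30,570 × 442 / 3)
    = √(9,007,960.00) ≈ 3,001.33 → Q = 3,001 units
Ordering: D/Q × S = 30,570/3,001 × $442 = $4,502.48
Holding:  Q/2 × H = 3,001/2 × $3 = $4,501.50
Total = $4,502.48 + $4,501.50 = $9,003.98

$9,003.98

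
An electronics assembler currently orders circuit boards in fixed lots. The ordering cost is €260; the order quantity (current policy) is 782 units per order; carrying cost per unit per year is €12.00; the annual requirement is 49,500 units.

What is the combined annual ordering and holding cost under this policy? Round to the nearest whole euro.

€21,150

Ordering: D/Q × S = 49,500/782 × €260 = €16,457.80
Holding:  Q/2 × H = 782/2 × €12 = €4,692.00
Total = €16,457.80 + €4,692.00 = €21,149.80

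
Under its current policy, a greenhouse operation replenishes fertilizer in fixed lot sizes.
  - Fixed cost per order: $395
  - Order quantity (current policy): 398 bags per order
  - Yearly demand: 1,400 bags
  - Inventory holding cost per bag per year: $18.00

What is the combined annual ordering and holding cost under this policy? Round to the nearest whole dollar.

$4,971

Annual ordering cost = (D/Q)·S = (1,400/398) × 395 = $1,389.45
Annual holding cost  = (Q/2)·H = (398/2) × 18 = $3,582.00
Total = $1,389.45 + $3,582.00 = $4,971.45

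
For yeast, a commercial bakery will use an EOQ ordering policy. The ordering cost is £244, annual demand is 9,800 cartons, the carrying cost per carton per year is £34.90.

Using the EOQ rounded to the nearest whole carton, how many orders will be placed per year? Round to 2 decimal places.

Optimal lot size Q* = (2 × 9,800 × £244 / £34.9)^½ ≈ 370.18 → Q = 370
N = D/Q = 9,800/370 ≈ 26.486 orders/yr

26.49 orders per year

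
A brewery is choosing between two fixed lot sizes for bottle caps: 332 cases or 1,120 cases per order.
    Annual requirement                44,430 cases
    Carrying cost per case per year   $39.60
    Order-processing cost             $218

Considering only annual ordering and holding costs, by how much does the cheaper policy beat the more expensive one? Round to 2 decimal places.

$4,923.53

For each Q, cost = (D/Q)·S + (Q/2)·H.
TC(332) = (44,430/332)×218 + (332/2)×39.6 = $35,747.52
TC(1,120) = (44,430/1,120)×218 + (1,120/2)×39.6 = $30,823.98
Cheaper: Q = 1,120.  Difference = $4,923.53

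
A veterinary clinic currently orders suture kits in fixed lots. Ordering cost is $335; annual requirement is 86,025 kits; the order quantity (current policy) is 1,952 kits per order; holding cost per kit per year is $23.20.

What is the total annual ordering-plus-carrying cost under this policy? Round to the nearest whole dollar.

$37,407

Ordering: D/Q × S = 86,025/1,952 × $335 = $14,763.51
Holding:  Q/2 × H = 1,952/2 × $23.2 = $22,643.20
Total = $14,763.51 + $22,643.20 = $37,406.71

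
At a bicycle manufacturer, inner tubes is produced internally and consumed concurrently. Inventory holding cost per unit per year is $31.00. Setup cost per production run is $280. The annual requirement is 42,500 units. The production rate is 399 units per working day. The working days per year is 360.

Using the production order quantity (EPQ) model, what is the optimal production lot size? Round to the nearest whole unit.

d = 42,500/360 = 118.0556 units/day;  effective holding cost H(1 − d/p) = 31·(1 − 118.0556/399) = 21.82776
Q* = √(2DS / H_eff) = √(2·42,500·280 / 21.82776) ≈ 1,044.20

1,044 units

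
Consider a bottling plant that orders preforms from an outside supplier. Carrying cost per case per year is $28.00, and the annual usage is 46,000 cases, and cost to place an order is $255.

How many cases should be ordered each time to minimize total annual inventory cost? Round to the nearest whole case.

EOQ = √(2DS/H) = √(2 × 46,000 × 255 / 28)
    = √(837,857.14) ≈ 915.35

915 cases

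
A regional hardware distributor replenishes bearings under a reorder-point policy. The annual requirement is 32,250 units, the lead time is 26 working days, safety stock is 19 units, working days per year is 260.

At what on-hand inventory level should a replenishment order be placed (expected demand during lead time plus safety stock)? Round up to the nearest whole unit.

Daily demand d = 32,250 / 260 = 124.038 units/day
Demand during lead time = 124.038 × 26 = 3,225.00
Reorder point = 3,225.00 + 19 = 3,244.00 → round up

3,244 units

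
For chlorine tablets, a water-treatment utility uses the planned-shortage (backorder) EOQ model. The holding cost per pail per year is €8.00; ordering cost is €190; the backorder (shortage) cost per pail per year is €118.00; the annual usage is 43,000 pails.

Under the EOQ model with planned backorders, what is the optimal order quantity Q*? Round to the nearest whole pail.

1,477 pails

Q* = √(2DS/H) · √((H + b)/b)
   = √(2 × 43,000 × 190 / 8) · √((8 + 118) / 118)
   = 1,429.161 × 1.0333 ≈ 1,476.81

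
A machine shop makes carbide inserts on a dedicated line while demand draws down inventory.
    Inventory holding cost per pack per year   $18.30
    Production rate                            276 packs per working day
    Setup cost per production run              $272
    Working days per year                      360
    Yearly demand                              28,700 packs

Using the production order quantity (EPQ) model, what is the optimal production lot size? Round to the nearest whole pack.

1,095 packs

Daily demand d = 28,700/360 = 79.722; p = 276; 1 − d/p = 0.71115
EPQ = √(2DS / (H(1 − d/p)))
    = √(2 × 28,700 × 272 / (18.3 × 0.71115)) ≈ 1,095.30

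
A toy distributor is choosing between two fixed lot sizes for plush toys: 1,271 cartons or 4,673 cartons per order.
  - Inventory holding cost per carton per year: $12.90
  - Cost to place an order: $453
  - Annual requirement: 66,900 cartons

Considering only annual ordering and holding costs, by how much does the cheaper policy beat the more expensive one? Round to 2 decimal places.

TC(Q) = (D/Q)S + (Q/2)H
TC(1,271) = (66,900/1,271)×453 + (1,271/2)×12.9 = $32,041.93
TC(4,673) = (66,900/4,673)×453 + (4,673/2)×12.9 = $36,626.13
Cheaper: Q = 1,271.  Difference = $4,584.20

$4,584.20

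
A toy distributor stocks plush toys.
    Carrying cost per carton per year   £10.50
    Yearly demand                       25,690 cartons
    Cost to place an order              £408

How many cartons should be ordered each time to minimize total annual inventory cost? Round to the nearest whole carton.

1,413 cartons

2DS/H = 2·25,690·408/10.5 = 1,996,480.00
EOQ = √1,996,480.00 ≈ 1,412.97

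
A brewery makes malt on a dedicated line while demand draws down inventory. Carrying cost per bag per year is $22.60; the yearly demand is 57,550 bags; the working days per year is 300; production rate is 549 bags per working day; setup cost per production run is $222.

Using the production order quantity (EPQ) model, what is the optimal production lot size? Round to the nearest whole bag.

Daily demand d = 57,550/300 = 191.833; p = 549; 1 − d/p = 0.65058
EPQ = √(2DS / (H(1 − d/p)))
    = √(2 × 57,550 × 222 / (22.6 × 0.65058)) ≈ 1,318.29

1,318 bags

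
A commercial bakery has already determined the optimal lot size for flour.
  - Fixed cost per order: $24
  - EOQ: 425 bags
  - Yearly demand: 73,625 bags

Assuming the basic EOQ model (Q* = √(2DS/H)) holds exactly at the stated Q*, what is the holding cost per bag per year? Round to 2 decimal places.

EOQ relation: Q² = 2DS/H, so rearrange for the unknown.
H = 2DS / Q² = 2 × 73,625 × 24 / 425² = 19.5654

$19.57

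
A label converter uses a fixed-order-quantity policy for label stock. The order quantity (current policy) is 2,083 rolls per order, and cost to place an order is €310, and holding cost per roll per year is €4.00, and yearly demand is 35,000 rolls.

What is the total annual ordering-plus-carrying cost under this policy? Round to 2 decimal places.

Ordering: D/Q × S = 35,000/2,083 × €310 = €5,208.83
Holding:  Q/2 × H = 2,083/2 × €4 = €4,166.00
Total = €5,208.83 + €4,166.00 = €9,374.83

€9,374.83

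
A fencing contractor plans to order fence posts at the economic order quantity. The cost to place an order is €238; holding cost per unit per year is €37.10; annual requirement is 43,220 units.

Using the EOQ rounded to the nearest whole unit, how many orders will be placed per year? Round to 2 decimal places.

Optimal lot size Q* = (2 × 43,220 × €238 / €37.1)^½ ≈ 744.66 → Q = 745
Orders per year = D/Q = 43,220 / 745 = 58.013

58.01 orders per year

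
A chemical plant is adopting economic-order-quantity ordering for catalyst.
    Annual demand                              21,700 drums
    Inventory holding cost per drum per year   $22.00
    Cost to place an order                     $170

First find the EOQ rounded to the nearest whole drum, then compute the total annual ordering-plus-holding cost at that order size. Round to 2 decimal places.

EOQ = √(2DS/H) = √(2 × 21,700 × 170 / 22)
    = √(335,363.64) ≈ 579.11 → Q = 579 drums
Orders/yr = 21,700/579 = 37.478; ordering cost = 37.478 × $170 = $6,371.33
Average inventory = 579/2 = 289.5; holding cost = 289.5 × $22 = $6,369.00
Total = $6,371.33 + $6,369.00 = $12,740.33

$12,740.33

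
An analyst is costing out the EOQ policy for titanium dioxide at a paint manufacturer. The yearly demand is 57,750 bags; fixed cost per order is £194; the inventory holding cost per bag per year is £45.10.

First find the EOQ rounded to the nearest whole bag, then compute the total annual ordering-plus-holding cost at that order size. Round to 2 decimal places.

£31,789.24

2DS/H = 2·57,750·194/45.1 = 496,829.27
EOQ = √496,829.27 ≈ 704.86 → Q = 705 bags
Ordering: D/Q × S = 57,750/705 × £194 = £15,891.49
Holding:  Q/2 × H = 705/2 × £45.1 = £15,897.75
Total = £15,891.49 + £15,897.75 = £31,789.24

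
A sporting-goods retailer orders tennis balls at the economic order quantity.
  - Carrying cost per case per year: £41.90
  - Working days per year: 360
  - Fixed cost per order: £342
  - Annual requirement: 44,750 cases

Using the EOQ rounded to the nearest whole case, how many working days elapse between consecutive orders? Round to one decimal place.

6.9 days

Q* = √(2·D·S / H) = √(2·44,750·342 / 41.9) = √730,525.1 ≈ 854.71 → Q = 855 cases
Days between orders = 360 / (D/Q) = 360 / 52.339 ≈ 6.878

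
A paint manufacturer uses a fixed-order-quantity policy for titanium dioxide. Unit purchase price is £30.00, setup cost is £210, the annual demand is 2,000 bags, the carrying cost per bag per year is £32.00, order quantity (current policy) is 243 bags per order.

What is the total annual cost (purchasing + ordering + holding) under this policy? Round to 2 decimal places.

Orders/yr = 2,000/243 = 8.230; ordering cost = 8.230 × £210 = £1,728.40
Average inventory = 243/2 = 121.5; holding cost = 121.5 × £32 = £3,888.00
Purchase cost = D·C = 2,000 × 30 = £60,000.00
Total = £1,728.40 + £3,888.00 + £60,000.00 = £65,616.40

£65,616.40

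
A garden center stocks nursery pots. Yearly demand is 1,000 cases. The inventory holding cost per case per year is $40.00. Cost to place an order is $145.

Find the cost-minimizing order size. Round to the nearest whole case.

85 cases

Optimal lot size Q* = (2 × 1,000 × $145 / $40)^½ ≈ 85.15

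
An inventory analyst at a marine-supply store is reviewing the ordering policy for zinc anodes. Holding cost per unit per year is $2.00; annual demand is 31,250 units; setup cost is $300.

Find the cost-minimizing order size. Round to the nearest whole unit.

3,062 units

Optimal lot size Q* = (2 × 31,250 × $300 / $2)^½ ≈ 3,061.86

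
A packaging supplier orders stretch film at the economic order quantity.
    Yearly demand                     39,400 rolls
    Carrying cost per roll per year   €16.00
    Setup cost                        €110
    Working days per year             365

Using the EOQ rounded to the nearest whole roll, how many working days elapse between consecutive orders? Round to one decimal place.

2DS/H = 2·39,400·110/16 = 541,750.00
EOQ = √541,750.00 ≈ 736.04 → Q = 736 rolls
Days between orders = 365 / (D/Q) = 365 / 53.533 ≈ 6.818

6.8 days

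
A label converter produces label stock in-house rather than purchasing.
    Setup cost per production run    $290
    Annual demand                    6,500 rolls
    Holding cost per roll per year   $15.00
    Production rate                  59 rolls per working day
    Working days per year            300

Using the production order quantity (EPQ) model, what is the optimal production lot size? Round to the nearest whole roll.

d = 6,500/300 = 21.6667 rolls/day;  effective holding cost H(1 − d/p) = 15·(1 − 21.6667/59) = 9.49153
Q* = √(2DS / H_eff) = √(2·6,500·290 / 9.49153) ≈ 630.24

630 rolls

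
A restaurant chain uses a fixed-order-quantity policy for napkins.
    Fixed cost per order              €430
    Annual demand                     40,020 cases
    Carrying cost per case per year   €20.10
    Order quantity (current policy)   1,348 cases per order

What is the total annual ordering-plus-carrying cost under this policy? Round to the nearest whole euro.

Annual ordering cost = (D/Q)·S = (40,020/1,348) × 430 = €12,766.02
Annual holding cost  = (Q/2)·H = (1,348/2) × 20.1 = €13,547.40
Total = €12,766.02 + €13,547.40 = €26,313.42

€26,313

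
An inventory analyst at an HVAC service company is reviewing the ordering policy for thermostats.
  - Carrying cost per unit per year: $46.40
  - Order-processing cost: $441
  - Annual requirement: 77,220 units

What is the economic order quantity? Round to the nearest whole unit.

Q* = √(2·D·S / H) = √(2·77,220·441 / 46.4) = √1,467,845.7 ≈ 1,211.55

1,212 units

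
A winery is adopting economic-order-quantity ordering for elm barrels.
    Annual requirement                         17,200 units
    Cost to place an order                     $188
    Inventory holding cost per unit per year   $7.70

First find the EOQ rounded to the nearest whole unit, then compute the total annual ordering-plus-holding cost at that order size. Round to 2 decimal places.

2DS/H = 2·17,200·188/7.7 = 839,896.10
EOQ = √839,896.10 ≈ 916.46 → Q = 916 units
Orders/yr = 17,200/916 = 18.777; ordering cost = 18.777 × $188 = $3,530.13
Average inventory = 916/2 = 458; holding cost = 458 × $7.7 = $3,526.60
Total = $3,530.13 + $3,526.60 = $7,056.73

$7,056.73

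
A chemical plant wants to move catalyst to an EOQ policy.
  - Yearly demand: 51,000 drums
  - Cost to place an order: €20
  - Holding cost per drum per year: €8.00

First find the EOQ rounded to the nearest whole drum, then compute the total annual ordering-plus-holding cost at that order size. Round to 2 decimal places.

€4,039.80

EOQ = √(2DS/H) = √(2 × 51,000 × 20 / 8)
    = √(255,000.00) ≈ 504.98 → Q = 505 drums
Annual ordering cost = (D/Q)·S = (51,000/505) × 20 = €2,019.80
Annual holding cost  = (Q/2)·H = (505/2) × 8 = €2,020.00
Total = €2,019.80 + €2,020.00 = €4,039.80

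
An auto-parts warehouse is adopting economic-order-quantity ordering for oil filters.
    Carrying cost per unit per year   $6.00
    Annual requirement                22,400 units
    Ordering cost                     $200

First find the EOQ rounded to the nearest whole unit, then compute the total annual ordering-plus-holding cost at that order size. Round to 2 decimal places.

$7,332.12

Q* = √(2·D·S / H) = √(2·22,400·200 / 6) = √1,493,333.3 ≈ 1,222.02 → Q = 1,222 units
Ordering: D/Q × S = 22,400/1,222 × $200 = $3,666.12
Holding:  Q/2 × H = 1,222/2 × $6 = $3,666.00
Total = $3,666.12 + $3,666.00 = $7,332.12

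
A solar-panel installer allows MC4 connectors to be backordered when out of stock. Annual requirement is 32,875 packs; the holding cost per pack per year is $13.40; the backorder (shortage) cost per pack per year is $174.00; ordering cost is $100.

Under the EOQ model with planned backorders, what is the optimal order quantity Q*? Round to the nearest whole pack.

Basic EOQ = √(2·32,875·100/13.4) = 700.480
Backorder adjustment √((H+b)/b) = √((13.4+174)/174) = 1.0378
Q* = 700.480 × 1.0378 ≈ 726.95

727 packs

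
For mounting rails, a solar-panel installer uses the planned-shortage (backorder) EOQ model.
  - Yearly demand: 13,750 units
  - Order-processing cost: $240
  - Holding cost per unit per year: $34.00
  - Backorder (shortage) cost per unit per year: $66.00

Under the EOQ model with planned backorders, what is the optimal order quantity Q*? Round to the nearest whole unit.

542 units

Basic EOQ = √(2·13,750·240/34) = 440.588
Backorder adjustment √((H+b)/b) = √((34+66)/66) = 1.2309
Q* = 440.588 × 1.2309 ≈ 542.33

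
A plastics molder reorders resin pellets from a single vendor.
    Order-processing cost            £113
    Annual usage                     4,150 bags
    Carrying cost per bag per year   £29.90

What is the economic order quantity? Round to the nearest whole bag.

Optimal lot size Q* = (2 × 4,150 × £113 / £29.9)^½ ≈ 177.11

177 bags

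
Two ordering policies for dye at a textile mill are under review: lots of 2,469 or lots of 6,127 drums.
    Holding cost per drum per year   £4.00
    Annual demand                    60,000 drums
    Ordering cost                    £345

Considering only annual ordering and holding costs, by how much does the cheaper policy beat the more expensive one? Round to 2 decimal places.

£2,310.53

TC(Q) = (D/Q)S + (Q/2)H
TC(2,469) = (60,000/2,469)×345 + (2,469/2)×4 = £13,321.96
TC(6,127) = (60,000/6,127)×345 + (6,127/2)×4 = £15,632.49
|ΔTC| = |£13,321.96 − £15,632.49| = £2,310.53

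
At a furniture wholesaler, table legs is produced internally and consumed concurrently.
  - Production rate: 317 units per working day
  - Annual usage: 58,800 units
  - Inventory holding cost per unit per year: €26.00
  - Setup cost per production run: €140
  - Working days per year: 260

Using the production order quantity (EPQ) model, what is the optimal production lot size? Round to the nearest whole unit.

1,486 units

d = 58,800/260 = 226.1538 units/day;  effective holding cost H(1 − d/p) = 26·(1 − 226.1538/317) = 7.45110
Q* = √(2DS / H_eff) = √(2·58,800·140 / 7.45110) ≈ 1,486.47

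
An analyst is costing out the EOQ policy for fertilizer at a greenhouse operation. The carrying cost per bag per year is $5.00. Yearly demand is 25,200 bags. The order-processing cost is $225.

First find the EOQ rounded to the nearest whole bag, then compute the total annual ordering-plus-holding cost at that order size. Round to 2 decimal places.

$7,529.94

Optimal lot size Q* = (2 × 25,200 × $225 / $5)^½ ≈ 1,505.99 → Q = 1,506 bags
Annual ordering cost = (D/Q)·S = (25,200/1,506) × 225 = $3,764.94
Annual holding cost  = (Q/2)·H = (1,506/2) × 5 = $3,765.00
Total = $3,764.94 + $3,765.00 = $7,529.94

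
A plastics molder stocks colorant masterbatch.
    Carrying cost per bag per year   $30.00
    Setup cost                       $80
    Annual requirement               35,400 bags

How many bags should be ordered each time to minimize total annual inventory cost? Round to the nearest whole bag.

EOQ = √(2DS/H) = √(2 × 35,400 × 80 / 30)
    = √(188,800.00) ≈ 434.51

435 bags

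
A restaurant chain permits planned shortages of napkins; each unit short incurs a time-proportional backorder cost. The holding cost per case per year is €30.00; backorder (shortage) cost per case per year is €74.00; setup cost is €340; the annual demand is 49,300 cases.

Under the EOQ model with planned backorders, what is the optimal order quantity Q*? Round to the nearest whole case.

Q* = √(2DS/H) · √((H + b)/b)
   = √(2 × 49,300 × 340 / 30) · √((30 + 74) / 74)
   = 1,057.103 × 1.1855 ≈ 1,253.19

1,253 cases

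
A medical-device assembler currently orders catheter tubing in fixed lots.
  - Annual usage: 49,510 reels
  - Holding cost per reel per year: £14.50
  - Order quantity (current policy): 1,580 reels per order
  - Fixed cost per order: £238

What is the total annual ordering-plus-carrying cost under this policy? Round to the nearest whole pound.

Annual ordering cost = (D/Q)·S = (49,510/1,580) × 238 = £7,457.84
Annual holding cost  = (Q/2)·H = (1,580/2) × 14.5 = £11,455.00
Total = £7,457.84 + £11,455.00 = £18,912.84

£18,913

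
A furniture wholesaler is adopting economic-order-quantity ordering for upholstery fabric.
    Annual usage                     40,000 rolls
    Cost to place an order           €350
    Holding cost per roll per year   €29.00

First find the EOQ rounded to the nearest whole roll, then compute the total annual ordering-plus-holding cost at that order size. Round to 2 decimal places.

€28,495.62

EOQ = √(2DS/H) = √(2 × 40,000 × 350 / 29)
    = √(965,517.24) ≈ 982.61 → Q = 983 rolls
Annual ordering cost = (D/Q)·S = (40,000/983) × 350 = €14,242.12
Annual holding cost  = (Q/2)·H = (983/2) × 29 = €14,253.50
Total = €14,242.12 + €14,253.50 = €28,495.62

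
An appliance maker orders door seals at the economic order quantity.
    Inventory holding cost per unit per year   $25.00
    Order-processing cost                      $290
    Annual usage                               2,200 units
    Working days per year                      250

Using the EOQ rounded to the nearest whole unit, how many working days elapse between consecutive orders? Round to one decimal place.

Optimal lot size Q* = (2 × 2,200 × $290 / $25)^½ ≈ 225.92 → Q = 226 units
Days between orders = 250 / (D/Q) = 250 / 9.735 ≈ 25.682

25.7 days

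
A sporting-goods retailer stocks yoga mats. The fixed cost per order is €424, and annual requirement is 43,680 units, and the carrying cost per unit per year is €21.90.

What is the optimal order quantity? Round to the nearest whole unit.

2DS/H = 2·43,680·424/21.9 = 1,691,353.42
EOQ = √1,691,353.42 ≈ 1,300.52

1,301 units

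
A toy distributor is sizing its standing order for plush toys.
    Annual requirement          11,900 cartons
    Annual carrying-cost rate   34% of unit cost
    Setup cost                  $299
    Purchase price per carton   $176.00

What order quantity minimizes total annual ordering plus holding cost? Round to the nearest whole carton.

345 cartons

H = i·C = 0.34 × $176 = $59.8400 per carton-year
EOQ = √(2DS/H) = √(2 × 11,900 × 299 / 59.84)
    = √(118,920.45) ≈ 344.85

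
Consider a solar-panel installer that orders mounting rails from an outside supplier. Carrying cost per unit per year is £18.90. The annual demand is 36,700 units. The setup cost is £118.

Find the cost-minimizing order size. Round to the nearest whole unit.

EOQ = √(2DS/H) = √(2 × 36,700 × 118 / 18.9)
    = √(458,264.55) ≈ 676.95

677 units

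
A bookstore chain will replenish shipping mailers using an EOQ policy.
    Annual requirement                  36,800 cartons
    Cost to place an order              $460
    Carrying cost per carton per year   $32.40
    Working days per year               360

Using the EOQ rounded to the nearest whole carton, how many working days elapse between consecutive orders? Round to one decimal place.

10.0 days

Q* = √(2·D·S / H) = √(2·36,800·460 / 32.4) = √1,044,938.3 ≈ 1,022.22 → Q = 1,022 cartons
Days between orders = 360 / (D/Q) = 360 / 36.008 ≈ 9.998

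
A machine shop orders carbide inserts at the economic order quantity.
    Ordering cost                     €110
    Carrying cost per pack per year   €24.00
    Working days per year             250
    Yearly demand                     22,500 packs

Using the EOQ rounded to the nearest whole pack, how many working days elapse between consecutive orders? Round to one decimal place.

5.0 days

2DS/H = 2·22,500·110/24 = 206,250.00
EOQ = √206,250.00 ≈ 454.15 → Q = 454 packs
Cycle time = (working days × Q)/D = (250 × 454) / 22,500 = 5.044 days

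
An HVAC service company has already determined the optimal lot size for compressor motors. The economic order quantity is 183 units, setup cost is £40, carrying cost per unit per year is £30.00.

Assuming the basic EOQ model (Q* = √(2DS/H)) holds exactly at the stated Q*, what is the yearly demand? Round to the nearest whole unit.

From Q* = √(2DS/H) ⇒ Q*² = 2DS/H.
D = Q²H / (2S) = 183² × 30 / (2 × 40) = 12,558.38

12,558 units per year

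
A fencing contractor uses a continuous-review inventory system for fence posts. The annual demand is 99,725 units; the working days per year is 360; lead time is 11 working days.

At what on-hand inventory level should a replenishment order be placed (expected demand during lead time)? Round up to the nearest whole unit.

3,048 units

Daily demand d = 99,725 / 360 = 277.014 units/day
Demand during lead time = 277.014 × 11 = 3,047.15
Reorder point = 3,047.15 → round up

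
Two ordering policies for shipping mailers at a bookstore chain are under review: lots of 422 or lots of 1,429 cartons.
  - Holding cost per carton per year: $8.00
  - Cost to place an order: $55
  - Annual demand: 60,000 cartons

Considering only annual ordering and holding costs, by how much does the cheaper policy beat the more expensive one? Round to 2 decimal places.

$1,482.60

Annual cost at Q: ordering D·S/Q plus holding Q·H/2.
TC(422) = (60,000/422)×55 + (422/2)×8 = $9,507.91
TC(1,429) = (60,000/1,429)×55 + (1,429/2)×8 = $8,025.31
Cheaper: Q = 1,429.  Difference = $1,482.60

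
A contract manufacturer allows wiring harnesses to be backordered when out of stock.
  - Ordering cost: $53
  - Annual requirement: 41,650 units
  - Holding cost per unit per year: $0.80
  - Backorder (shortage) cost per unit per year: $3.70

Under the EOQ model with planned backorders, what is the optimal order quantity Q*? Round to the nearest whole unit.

2,591 units

Basic EOQ = √(2·41,650·53/0.8) = 2,349.175
Backorder adjustment √((H+b)/b) = √((0.8+3.7)/3.7) = 1.1028
Q* = 2,349.175 × 1.1028 ≈ 2,590.72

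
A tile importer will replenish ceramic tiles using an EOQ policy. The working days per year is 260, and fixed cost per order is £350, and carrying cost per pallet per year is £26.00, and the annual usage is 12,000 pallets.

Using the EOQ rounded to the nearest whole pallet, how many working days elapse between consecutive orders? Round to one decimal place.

Q* = √(2·D·S / H) = √(2·12,000·350 / 26) = √323,076.9 ≈ 568.40 → Q = 568 pallets
Days between orders = 260 / (D/Q) = 260 / 21.127 ≈ 12.307

12.3 days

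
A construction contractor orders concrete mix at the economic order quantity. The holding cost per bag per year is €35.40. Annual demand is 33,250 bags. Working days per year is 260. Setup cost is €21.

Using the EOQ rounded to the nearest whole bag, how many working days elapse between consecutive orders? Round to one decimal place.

EOQ = √(2DS/H) = √(2 × 33,250 × 21 / 35.4)
    = √(39,449.15) ≈ 198.62 → Q = 199 bags
Cycle time = (working days × Q)/D = (260 × 199) / 33,250 = 1.556 days

1.6 days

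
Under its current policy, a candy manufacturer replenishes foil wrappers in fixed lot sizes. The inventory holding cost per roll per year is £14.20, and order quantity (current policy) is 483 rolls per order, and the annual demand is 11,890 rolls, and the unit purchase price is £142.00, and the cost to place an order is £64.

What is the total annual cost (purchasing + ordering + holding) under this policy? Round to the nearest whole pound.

Annual ordering cost = (D/Q)·S = (11,890/483) × 64 = £1,575.49
Annual holding cost  = (Q/2)·H = (483/2) × 14.2 = £3,429.30
Purchase cost = D·C = 11,890 × 142 = £1,688,380.00
Total = £1,575.49 + £3,429.30 + £1,688,380.00 = £1,693,384.79

£1,693,385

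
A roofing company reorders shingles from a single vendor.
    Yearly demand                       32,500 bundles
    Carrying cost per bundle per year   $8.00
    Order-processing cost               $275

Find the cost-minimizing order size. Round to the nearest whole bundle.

1,495 bundles

2DS/H = 2·32,500·275/8 = 2,234,375.00
EOQ = √2,234,375.00 ≈ 1,494.78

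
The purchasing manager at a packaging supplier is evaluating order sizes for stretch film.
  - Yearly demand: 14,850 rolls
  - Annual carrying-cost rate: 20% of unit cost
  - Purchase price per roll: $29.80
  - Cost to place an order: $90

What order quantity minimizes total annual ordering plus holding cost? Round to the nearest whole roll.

670 rolls

Carrying cost H = $29.8 × 20% = $5.9600/roll/yr
Optimal lot size Q* = (2 × 14,850 × $90 / $5.96)^½ ≈ 669.69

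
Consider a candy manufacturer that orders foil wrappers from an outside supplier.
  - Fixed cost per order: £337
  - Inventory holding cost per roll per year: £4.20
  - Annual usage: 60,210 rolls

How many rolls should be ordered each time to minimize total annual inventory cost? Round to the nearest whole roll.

3,108 rolls

Optimal lot size Q* = (2 × 60,210 × £337 / £4.2)^½ ≈ 3,108.42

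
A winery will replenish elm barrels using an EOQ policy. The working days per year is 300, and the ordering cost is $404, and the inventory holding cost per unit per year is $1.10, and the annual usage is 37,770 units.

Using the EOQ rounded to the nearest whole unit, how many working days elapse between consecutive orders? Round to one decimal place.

2DS/H = 2·37,770·404/1.1 = 27,743,781.82
EOQ = √27,743,781.82 ≈ 5,267.24 → Q = 5,267 units
T = Q/D × 300 days = 5,267/37,770 × 300 = 41.835 days

41.8 days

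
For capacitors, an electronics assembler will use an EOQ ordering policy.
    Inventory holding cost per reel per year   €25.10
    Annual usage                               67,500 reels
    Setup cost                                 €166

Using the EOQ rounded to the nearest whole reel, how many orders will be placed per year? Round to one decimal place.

71.4 orders per year

EOQ = √(2DS/H) = √(2 × 67,500 × 166 / 25.1)
    = √(892,828.69) ≈ 944.90 → Q = 945
N = D/Q = 67,500/945 ≈ 71.429 orders/yr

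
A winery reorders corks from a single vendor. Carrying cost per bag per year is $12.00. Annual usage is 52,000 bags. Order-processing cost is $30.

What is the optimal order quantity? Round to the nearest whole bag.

510 bags

EOQ = √(2DS/H) = √(2 × 52,000 × 30 / 12)
    = √(260,000.00) ≈ 509.90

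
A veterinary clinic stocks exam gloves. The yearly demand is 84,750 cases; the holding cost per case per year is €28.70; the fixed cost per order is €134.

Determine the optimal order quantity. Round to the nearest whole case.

890 cases

Optimal lot size Q* = (2 × 84,750 × €134 / €28.7)^½ ≈ 889.60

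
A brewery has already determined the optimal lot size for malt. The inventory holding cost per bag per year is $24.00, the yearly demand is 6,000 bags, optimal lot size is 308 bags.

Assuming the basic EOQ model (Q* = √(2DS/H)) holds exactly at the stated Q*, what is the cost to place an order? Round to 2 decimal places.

Since Q* = (2DS/H)^½, squaring gives Q*²·H = 2DS.
S = Q²H / (2D) = 308² × 24 / (2 × 6,000) = 189.7280

$189.73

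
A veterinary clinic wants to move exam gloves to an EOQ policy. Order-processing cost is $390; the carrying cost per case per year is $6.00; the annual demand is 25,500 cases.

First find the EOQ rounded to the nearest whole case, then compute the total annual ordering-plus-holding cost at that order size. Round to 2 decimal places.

$10,924.29

Q* = √(2·D·S / H) = √(2·25,500·390 / 6) = √3,315,000.0 ≈ 1,820.71 → Q = 1,821 cases
Annual ordering cost = (D/Q)·S = (25,500/1,821) × 390 = $5,461.29
Annual holding cost  = (Q/2)·H = (1,821/2) × 6 = $5,463.00
Total = $5,461.29 + $5,463.00 = $10,924.29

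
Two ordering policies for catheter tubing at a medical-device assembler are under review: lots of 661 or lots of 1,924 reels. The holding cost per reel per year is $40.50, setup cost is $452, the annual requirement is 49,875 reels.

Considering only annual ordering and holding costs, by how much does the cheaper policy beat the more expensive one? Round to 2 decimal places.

For each Q, cost = (D/Q)·S + (Q/2)·H.
TC(661) = (49,875/661)×452 + (661/2)×40.5 = $47,490.39
TC(1,924) = (49,875/1,924)×452 + (1,924/2)×40.5 = $50,678.00
Lots of 661 are cheaper by $3,187.60.

$3,187.60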